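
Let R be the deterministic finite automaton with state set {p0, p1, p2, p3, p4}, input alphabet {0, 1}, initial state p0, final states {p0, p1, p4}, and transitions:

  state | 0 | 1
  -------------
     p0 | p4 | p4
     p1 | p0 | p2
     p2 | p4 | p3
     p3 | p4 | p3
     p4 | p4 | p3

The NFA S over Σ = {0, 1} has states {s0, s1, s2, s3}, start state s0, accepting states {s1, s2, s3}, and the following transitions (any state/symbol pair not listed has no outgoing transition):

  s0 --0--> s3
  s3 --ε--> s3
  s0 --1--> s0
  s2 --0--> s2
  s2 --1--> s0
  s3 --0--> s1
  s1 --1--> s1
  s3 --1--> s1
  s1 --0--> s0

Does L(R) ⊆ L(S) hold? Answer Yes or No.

The empty string ε is in L(R) but not in L(S).
So L(R) ⊄ L(S).

No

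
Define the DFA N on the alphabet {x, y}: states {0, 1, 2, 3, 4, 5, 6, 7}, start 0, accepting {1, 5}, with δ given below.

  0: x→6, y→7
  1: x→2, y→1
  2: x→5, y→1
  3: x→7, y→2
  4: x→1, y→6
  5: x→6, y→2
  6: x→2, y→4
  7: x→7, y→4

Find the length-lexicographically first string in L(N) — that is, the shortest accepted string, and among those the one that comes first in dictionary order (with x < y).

xxx

A breadth-first search from 0 reaches an accepting state first via the path 0 → 6 → 2 → 5 on input xxx.
No string of length < 3 is accepted (BFS exhausts all shorter strings without reaching an accepting state), and xxx is the lexicographically least accepting string of length 3.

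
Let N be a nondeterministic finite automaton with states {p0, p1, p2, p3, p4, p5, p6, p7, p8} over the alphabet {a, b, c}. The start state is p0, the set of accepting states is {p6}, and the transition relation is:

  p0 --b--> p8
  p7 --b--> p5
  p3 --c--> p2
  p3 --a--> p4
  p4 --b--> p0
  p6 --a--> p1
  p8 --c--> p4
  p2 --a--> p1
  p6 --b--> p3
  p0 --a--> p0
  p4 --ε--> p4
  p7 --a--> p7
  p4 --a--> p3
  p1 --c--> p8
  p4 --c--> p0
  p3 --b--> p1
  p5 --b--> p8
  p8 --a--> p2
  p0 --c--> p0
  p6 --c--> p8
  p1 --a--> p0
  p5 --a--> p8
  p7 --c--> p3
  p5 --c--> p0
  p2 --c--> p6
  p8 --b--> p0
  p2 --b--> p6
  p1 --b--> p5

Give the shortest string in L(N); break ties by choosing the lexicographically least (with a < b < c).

A breadth-first search from p0 reaches an accepting state first via the path p0 → p8 → p2 → p6 on input bab.
No string of length < 3 is accepted (BFS exhausts all shorter strings without reaching an accepting state), and bab is the lexicographically least accepting string of length 3.

bab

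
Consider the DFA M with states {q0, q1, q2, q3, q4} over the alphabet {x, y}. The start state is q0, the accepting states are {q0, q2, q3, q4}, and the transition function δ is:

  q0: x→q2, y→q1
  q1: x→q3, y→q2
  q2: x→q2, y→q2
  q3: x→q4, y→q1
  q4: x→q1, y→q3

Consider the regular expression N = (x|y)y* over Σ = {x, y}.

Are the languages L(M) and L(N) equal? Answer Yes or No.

No

The empty string ε is accepted by M but rejected by N.
So L(M) ≠ L(N).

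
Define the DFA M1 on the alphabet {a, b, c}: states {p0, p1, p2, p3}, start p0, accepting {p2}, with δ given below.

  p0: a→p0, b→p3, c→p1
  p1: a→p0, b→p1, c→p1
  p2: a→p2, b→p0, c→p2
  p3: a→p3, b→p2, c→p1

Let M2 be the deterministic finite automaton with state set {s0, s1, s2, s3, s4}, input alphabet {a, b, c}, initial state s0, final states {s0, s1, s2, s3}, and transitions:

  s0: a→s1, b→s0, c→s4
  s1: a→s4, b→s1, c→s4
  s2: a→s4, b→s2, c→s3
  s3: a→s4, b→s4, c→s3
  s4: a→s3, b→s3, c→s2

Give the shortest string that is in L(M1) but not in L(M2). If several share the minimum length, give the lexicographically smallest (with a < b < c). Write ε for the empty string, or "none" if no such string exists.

bbc

The string bbc is accepted by M1 but not by M2.
No shorter string lies in the difference, and bbc is the lexicographically first length-3 string in L(M1) \ L(M2).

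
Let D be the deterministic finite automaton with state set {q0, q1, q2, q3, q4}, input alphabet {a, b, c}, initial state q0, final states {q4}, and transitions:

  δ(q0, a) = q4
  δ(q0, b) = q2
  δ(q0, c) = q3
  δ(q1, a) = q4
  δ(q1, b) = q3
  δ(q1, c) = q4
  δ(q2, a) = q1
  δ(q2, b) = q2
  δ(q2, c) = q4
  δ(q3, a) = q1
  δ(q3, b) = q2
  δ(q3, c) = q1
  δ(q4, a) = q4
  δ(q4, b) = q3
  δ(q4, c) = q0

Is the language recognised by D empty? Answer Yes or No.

No

The string a is accepted: the run q0 → q4 ends in the accepting state q4.
Since at least one string is accepted, L(D) is not empty.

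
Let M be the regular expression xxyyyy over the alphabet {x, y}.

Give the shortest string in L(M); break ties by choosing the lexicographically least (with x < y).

By inspection of the expression, no string of length less than 6 matches, and xxyyyy is the lexicographically first match of length 6.

xxyyyy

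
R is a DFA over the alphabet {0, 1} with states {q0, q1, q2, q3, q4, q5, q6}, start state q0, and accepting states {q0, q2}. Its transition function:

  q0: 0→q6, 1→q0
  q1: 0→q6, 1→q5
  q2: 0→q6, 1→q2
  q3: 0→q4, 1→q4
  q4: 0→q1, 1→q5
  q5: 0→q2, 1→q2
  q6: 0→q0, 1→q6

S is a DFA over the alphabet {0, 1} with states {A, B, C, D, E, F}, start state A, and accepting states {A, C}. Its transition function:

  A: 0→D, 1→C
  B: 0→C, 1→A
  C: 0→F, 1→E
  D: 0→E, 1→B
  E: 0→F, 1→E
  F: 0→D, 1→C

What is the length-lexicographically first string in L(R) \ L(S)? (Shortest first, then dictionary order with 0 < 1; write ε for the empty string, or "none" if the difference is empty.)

The string 00 is accepted by R but not by S.
No shorter string lies in the difference, and 00 is the lexicographically first length-2 string in L(R) \ L(S).

00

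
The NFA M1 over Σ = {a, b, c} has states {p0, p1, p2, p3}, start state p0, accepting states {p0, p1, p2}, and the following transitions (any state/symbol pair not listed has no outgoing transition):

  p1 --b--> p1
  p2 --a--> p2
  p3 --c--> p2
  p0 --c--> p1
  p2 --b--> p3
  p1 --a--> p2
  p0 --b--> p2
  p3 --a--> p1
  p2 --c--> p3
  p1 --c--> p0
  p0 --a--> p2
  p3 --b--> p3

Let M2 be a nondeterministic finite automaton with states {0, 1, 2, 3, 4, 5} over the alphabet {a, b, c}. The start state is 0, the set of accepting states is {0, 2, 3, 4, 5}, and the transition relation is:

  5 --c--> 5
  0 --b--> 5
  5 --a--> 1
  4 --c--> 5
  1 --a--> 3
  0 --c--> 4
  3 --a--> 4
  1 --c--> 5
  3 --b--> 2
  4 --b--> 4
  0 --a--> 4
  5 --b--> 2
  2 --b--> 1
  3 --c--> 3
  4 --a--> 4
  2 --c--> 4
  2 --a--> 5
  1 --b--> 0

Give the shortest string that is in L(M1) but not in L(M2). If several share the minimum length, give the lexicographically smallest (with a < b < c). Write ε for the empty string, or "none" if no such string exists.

The string ba is accepted by M1 but not by M2.
No shorter string lies in the difference, and ba is the lexicographically first length-2 string in L(M1) \ L(M2).

ba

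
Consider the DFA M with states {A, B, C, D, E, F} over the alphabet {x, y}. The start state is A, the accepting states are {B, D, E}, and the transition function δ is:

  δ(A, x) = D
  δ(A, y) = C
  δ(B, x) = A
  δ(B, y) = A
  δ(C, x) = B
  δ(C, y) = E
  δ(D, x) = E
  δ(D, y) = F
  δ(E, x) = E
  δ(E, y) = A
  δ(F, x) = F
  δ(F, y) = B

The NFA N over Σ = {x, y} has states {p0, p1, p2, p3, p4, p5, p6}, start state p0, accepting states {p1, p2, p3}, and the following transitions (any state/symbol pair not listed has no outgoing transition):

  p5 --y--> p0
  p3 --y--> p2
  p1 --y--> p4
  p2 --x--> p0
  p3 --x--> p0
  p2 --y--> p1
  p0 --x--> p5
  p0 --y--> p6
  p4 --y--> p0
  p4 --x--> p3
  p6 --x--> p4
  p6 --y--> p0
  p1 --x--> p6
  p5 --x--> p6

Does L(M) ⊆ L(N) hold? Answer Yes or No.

The string x is in L(M) but not in L(N).
So L(M) ⊄ L(N).

No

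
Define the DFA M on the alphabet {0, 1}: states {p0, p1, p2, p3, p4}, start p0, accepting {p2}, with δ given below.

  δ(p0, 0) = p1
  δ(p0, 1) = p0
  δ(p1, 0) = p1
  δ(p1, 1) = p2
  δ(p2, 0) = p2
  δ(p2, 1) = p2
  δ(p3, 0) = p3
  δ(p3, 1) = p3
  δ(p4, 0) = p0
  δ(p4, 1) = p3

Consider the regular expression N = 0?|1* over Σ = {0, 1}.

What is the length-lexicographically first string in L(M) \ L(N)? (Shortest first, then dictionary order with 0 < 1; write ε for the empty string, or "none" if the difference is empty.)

01

The string 01 is accepted by M but not by N.
No shorter string lies in the difference, and 01 is the lexicographically first length-2 string in L(M) \ L(N).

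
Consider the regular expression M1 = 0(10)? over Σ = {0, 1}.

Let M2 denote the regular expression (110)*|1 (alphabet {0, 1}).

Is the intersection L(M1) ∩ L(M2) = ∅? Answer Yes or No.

Converting the expression M1 to a DFA (subset construction, then merging equivalent states) gives the minimal DFA with states {r0, r1, r2, r3, r4}, start state r0, accepting states {r1, r4} and transitions r0: 0→r1, 1→r2; r1: 0→r2, 1→r3; r2: 0→r2, 1→r2; r3: 0→r4, 1→r2; r4: 0→r2, 1→r2.
Converting the expression M2 to a DFA (subset construction, then merging equivalent states) gives the minimal DFA with states {t0, t1, t2, t3, t4, t5}, start state t0, accepting states {t0, t2, t4} and transitions t0: 0→t1, 1→t2; t1: 0→t1, 1→t1; t2: 0→t1, 1→t3; t3: 0→t4, 1→t1; t4: 0→t1, 1→t5; t5: 0→t1, 1→t3.
Exploring the product automaton M1 × M2 from the start pair (r0, t0), following both machines on each input symbol, reaches 9 state pairs: (r0, t0), (r1, t1), (r2, t2), (r2, t1), (r3, t1), (r2, t3), (r4, t1), (r2, t4), (r2, t5).
M1 accepts in {r1, r4} and M2 accepts in {t0, t2, t4}; no reachable pair has both components accepting, so no string drives both machines to acceptance simultaneously and L(M1) ∩ L(M2) = ∅.
So no string is accepted by both, and the intersection is empty.

Yes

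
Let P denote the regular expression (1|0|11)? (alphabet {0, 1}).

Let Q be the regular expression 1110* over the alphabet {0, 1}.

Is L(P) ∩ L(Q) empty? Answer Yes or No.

Yes

Converting the expression P to a DFA (subset construction, then merging equivalent states) gives the minimal DFA with states {p0, p1, p2, p3}, start state p0, accepting states {p0, p1, p2} and transitions p0: 0→p1, 1→p2; p1: 0→p3, 1→p3; p2: 0→p3, 1→p1; p3: 0→p3, 1→p3.
Converting the expression Q to a DFA (subset construction, then merging equivalent states) gives the minimal DFA with states {q0, q1, q2, q3, q4}, start state q0, accepting states {q4} and transitions q0: 0→q1, 1→q2; q1: 0→q1, 1→q1; q2: 0→q1, 1→q3; q3: 0→q1, 1→q4; q4: 0→q4, 1→q1.
Exploring the product automaton P × Q from the start pair (p0, q0), following both machines on each input symbol, reaches 6 state pairs: (p0, q0), (p1, q1), (p2, q2), (p3, q1), (p1, q3), (p3, q4).
P accepts in {p0, p1, p2} and Q accepts in {q4}; no reachable pair has both components accepting, so no string drives both machines to acceptance simultaneously and L(P) ∩ L(Q) = ∅.
So no string is accepted by both, and the intersection is empty.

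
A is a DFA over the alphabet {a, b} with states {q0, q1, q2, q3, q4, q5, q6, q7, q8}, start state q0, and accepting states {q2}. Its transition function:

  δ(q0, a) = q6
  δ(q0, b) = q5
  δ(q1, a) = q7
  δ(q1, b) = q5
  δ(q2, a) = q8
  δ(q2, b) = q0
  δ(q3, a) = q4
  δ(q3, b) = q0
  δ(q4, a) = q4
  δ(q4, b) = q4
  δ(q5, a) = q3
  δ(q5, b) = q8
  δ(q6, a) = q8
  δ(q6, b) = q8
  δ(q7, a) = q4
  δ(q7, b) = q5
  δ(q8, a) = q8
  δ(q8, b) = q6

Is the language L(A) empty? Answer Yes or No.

Yes

The states reachable from the start state are {q0, q3, q4, q5, q6, q8}.
None of the accepting states {q2} is reachable, so no string is accepted and L(A) = ∅.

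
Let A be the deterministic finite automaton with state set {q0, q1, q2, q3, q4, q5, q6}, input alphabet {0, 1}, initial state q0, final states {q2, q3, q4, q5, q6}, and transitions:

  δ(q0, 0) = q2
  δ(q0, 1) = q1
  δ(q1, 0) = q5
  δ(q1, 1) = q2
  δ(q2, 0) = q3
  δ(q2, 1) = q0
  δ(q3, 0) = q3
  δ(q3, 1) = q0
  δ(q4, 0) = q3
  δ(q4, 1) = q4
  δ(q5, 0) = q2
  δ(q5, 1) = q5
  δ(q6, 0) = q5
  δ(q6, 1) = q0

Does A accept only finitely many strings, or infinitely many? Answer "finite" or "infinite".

infinite

State q0 is reachable from the start and can reach an accepting state, and it lies on the cycle q0 → q1 → q2 → q0.
Traversing that cycle any number of times yields accepted strings of unbounded length, so the language is infinite.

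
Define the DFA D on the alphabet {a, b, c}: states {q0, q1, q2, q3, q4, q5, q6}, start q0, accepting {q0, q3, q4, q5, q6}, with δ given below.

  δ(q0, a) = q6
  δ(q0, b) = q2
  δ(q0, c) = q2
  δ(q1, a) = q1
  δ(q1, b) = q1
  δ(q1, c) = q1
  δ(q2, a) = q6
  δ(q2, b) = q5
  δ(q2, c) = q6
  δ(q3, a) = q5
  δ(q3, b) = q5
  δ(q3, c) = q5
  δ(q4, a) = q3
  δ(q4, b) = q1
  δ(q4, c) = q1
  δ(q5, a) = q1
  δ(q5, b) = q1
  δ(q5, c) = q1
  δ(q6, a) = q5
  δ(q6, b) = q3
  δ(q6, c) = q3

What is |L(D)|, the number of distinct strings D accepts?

The useful subgraph on states {q0, q2, q3, q5, q6} is acyclic, so L(D) is finite; the longest accepting path visits 5 useful states, giving maximum string length 4.
Counting accepting paths from q0 by length: 1 of length 0, 1 of length 1, 9 of length 2, 18 of length 3, 24 of length 4. Total 53.

53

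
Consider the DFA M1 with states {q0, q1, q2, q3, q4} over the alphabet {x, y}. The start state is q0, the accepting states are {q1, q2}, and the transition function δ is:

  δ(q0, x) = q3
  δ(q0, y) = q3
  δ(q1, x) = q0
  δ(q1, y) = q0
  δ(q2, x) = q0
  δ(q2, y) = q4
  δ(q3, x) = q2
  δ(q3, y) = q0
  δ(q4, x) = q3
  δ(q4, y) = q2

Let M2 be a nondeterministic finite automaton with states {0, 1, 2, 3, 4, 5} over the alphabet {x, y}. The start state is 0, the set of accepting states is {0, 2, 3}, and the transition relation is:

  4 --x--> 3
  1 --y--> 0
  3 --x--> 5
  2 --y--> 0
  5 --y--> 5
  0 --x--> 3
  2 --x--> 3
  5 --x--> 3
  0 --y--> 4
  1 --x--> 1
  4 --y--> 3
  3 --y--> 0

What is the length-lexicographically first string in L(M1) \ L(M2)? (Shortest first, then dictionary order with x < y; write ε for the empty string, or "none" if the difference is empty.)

xx

The string xx is accepted by M1 but not by M2.
No shorter string lies in the difference, and xx is the lexicographically first length-2 string in L(M1) \ L(M2).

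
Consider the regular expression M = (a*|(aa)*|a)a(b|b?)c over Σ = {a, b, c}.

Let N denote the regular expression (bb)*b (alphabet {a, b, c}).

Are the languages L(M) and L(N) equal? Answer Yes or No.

The string ac is accepted by M but rejected by N.
So L(M) ≠ L(N).

No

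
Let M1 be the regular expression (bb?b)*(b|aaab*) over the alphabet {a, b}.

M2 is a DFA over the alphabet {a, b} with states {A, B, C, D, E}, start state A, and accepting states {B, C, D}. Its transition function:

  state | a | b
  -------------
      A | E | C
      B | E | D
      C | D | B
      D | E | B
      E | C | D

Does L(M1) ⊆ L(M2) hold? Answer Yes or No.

Converting the expression M1 to a DFA (subset construction, then merging equivalent states) gives the minimal DFA with states {r0, r1, r2, r3, r4, r5, r6, r7}, start state r0, accepting states {r2, r6, r7} and transitions r0: a→r1, b→r2; r1: a→r3, b→r4; r2: a→r4, b→r5; r3: a→r6, b→r4; r4: a→r4, b→r4; r5: a→r1, b→r7; r6: a→r4, b→r6; r7: a→r1, b→r7.
Exploring the product automaton M1 × M2 from the start pair (r0, A), following both machines on each input symbol, reaches 13 state pairs: (r0, A), (r1, E), (r2, C), (r3, C), (r4, D), (r5, B), (r6, D), (r4, B), (r4, E), (r7, D), (r6, B), (r4, C), (r7, B).
M1 accepts in {r2, r6, r7} and M2 accepts in {B, C, D}. The reachable pairs whose M1-component is accepting are (r2, C), (r6, D), (r7, D), (r6, B), (r7, B); in each of them the M2-component is accepting too, so the product for L(M1) \ L(M2) (M1-component accepting, M2-component rejecting) has no reachable accepting pair and the difference is empty.
Hence every string in L(M1) is also in L(M2).

Yes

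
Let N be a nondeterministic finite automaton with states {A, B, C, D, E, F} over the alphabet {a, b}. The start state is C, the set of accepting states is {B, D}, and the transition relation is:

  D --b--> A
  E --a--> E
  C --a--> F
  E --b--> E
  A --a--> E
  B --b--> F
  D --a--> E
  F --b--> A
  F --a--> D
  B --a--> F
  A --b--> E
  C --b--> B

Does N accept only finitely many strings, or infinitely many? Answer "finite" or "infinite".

finite

The useful states (reachable from C and able to reach an accepting state) are {B, C, D, F}.
Restricted to these states the transition graph has no cycle, so every accepting path has bounded length and L is finite.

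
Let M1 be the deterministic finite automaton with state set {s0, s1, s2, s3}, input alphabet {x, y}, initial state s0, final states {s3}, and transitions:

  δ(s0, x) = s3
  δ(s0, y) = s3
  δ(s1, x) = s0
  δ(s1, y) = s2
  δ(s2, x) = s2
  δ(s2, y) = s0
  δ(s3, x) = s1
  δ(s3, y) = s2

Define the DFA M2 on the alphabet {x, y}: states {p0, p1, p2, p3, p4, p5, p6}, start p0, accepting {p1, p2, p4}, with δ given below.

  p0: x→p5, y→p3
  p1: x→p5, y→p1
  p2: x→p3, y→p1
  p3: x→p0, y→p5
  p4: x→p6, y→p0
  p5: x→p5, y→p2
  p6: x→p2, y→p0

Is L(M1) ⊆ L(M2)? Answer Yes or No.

The string x is in L(M1) but not in L(M2).
So L(M1) ⊄ L(M2).

No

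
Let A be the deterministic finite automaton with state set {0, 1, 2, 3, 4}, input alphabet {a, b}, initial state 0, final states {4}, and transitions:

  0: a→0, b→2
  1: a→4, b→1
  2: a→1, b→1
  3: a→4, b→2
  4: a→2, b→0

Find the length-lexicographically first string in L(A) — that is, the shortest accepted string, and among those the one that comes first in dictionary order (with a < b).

baa

A breadth-first search from 0 reaches an accepting state first via the path 0 → 2 → 1 → 4 on input baa.
No string of length < 3 is accepted (BFS exhausts all shorter strings without reaching an accepting state), and baa is the lexicographically least accepting string of length 3.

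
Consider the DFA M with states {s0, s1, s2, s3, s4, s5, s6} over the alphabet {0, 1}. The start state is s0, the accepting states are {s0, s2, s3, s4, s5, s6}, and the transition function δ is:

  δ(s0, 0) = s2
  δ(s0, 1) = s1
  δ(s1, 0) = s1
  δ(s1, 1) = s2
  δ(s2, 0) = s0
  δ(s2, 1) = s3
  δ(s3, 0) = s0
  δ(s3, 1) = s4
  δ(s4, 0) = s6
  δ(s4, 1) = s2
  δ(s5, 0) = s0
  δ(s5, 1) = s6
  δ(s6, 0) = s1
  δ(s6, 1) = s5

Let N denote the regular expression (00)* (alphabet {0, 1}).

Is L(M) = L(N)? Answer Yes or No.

The string 0 is accepted by M but rejected by N.
So L(M) ≠ L(N).

No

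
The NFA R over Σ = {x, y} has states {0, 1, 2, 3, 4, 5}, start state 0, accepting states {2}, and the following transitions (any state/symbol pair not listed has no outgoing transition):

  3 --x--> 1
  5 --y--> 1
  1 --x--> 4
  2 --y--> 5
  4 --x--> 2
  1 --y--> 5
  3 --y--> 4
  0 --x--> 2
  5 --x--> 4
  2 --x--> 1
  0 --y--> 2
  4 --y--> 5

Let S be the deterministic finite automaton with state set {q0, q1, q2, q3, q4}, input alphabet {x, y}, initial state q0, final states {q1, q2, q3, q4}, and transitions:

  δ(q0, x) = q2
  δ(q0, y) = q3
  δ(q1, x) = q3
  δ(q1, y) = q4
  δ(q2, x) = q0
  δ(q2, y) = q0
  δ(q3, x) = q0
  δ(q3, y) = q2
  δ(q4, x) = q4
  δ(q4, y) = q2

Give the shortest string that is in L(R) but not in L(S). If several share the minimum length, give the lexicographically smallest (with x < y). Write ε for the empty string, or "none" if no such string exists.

The string xxxx is accepted by R but not by S.
No shorter string lies in the difference, and xxxx is the lexicographically first length-4 string in L(R) \ L(S).

xxxx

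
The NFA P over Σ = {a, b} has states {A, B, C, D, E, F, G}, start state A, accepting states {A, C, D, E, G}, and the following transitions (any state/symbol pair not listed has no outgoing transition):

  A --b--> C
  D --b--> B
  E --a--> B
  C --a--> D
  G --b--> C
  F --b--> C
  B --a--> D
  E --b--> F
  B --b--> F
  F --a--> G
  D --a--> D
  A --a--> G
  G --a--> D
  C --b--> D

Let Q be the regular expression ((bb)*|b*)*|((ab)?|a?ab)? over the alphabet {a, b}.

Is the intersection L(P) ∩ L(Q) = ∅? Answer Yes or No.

No

The empty string ε is accepted by both P and Q.
Hence L(P) ∩ L(Q) ≠ ∅.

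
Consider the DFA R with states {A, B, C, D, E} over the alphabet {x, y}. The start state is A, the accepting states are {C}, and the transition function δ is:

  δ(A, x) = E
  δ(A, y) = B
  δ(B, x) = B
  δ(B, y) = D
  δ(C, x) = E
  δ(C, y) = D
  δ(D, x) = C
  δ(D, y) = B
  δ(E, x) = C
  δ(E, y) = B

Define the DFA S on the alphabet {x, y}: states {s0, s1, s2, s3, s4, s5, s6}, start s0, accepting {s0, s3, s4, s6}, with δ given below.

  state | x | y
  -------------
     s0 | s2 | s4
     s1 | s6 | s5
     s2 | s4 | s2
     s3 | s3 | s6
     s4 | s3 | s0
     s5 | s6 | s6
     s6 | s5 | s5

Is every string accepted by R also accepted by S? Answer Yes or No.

No

The string yyx is in L(R) but not in L(S).
So L(R) ⊄ L(S).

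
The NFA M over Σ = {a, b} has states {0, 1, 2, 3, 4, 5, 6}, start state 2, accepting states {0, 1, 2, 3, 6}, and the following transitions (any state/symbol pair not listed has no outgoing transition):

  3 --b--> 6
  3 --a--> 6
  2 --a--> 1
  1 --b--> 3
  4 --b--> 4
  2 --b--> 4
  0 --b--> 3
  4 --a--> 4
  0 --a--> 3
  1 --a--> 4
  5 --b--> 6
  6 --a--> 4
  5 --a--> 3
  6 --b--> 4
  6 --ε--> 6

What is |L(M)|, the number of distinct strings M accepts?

5

The useful subgraph on states {1, 2, 3, 6} is acyclic, so L(M) is finite; the longest accepting path visits 4 useful states, giving maximum string length 3.
Counting accepting paths from 2 by length: 1 of length 0, 1 of length 1, 1 of length 2, 2 of length 3. Total 5.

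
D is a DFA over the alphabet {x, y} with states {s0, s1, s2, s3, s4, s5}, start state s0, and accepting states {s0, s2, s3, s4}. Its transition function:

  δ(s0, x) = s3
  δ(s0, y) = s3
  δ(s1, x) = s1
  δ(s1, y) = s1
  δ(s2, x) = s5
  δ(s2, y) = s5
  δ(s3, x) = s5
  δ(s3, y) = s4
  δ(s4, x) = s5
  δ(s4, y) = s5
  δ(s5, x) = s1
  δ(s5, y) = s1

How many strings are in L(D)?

5

The useful subgraph on states {s0, s3, s4} is acyclic, so L(D) is finite; the longest accepting path visits 3 useful states, giving maximum string length 2.
Counting accepting paths from s0 by length: 1 of length 0, 2 of length 1, 2 of length 2. Total 5.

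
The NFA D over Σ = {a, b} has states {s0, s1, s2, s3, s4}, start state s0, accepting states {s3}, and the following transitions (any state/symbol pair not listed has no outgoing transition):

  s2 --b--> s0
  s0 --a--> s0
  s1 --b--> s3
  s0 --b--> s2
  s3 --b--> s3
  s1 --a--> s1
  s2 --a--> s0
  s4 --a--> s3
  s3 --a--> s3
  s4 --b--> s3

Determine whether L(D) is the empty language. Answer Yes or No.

The states reachable from the start state are {s0, s2}.
None of the accepting states {s3} is reachable, so no string is accepted and L(D) = ∅.

Yes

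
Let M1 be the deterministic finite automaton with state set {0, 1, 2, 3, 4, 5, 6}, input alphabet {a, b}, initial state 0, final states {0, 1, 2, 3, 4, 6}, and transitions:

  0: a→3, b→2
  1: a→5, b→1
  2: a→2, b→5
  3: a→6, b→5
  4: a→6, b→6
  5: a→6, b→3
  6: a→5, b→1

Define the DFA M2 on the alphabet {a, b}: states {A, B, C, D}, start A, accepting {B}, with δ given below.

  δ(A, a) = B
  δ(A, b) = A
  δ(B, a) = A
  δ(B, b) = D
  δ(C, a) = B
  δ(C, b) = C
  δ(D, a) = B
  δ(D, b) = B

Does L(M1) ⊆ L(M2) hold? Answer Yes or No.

The empty string ε is in L(M1) but not in L(M2).
So L(M1) ⊄ L(M2).

No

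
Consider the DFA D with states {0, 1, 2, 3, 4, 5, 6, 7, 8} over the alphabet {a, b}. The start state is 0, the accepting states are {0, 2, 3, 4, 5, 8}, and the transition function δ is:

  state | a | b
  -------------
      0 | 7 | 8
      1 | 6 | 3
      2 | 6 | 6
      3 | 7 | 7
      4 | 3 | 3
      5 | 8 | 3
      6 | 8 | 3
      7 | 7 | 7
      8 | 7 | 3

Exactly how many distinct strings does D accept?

3

The useful subgraph on states {0, 3, 8} is acyclic, so L(D) is finite; the longest accepting path visits 3 useful states, giving maximum string length 2.
Counting accepting paths from 0 by length: 1 of length 0, 1 of length 1, 1 of length 2. Total 3.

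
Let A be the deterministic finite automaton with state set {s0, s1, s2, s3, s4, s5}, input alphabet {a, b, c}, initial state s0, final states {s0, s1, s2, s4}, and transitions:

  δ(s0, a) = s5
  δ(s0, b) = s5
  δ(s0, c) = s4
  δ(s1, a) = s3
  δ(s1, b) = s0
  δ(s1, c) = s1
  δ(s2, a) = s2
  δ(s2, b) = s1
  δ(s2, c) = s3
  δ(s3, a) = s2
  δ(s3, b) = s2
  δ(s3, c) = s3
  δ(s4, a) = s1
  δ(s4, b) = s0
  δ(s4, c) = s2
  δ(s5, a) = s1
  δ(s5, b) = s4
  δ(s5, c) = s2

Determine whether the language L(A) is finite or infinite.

State s0 is reachable from the start and can reach an accepting state, and it lies on the cycle s0 → s4 → s0.
Traversing that cycle any number of times yields accepted strings of unbounded length, so the language is infinite.

infinite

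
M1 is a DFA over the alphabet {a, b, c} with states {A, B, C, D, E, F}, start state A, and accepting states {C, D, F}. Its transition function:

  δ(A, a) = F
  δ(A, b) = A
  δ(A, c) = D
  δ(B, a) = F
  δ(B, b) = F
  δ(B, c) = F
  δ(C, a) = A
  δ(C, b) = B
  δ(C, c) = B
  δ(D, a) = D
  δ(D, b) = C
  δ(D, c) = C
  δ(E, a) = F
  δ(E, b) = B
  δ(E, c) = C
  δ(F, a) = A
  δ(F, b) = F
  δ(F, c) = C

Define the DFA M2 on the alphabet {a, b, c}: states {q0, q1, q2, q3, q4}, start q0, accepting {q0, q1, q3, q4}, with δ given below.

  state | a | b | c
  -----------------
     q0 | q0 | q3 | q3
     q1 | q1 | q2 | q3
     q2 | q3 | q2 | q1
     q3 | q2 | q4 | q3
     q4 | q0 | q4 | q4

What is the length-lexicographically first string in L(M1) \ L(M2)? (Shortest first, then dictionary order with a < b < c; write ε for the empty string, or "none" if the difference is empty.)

The string ba is accepted by M1 but not by M2.
No shorter string lies in the difference, and ba is the lexicographically first length-2 string in L(M1) \ L(M2).

ba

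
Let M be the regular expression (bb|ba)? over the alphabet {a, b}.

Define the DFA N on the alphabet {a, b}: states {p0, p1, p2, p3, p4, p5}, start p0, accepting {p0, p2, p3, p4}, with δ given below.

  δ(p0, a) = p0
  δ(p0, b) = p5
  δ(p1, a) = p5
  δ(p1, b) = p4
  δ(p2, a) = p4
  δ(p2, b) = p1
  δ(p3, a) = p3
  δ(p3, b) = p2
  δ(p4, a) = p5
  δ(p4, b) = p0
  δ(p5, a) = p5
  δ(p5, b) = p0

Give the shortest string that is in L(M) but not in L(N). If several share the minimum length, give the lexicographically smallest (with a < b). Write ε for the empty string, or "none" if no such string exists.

The string ba is accepted by M but not by N.
No shorter string lies in the difference, and ba is the lexicographically first length-2 string in L(M) \ L(N).

ba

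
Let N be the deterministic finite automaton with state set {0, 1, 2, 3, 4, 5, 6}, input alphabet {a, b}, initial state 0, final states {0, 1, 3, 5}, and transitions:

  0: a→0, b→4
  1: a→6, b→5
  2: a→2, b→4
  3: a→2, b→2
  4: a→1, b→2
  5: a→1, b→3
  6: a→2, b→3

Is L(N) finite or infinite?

State 0 is reachable from the start and can reach an accepting state, and it lies on the cycle 0 → 0.
Traversing that cycle any number of times yields accepted strings of unbounded length, so the language is infinite.

infinite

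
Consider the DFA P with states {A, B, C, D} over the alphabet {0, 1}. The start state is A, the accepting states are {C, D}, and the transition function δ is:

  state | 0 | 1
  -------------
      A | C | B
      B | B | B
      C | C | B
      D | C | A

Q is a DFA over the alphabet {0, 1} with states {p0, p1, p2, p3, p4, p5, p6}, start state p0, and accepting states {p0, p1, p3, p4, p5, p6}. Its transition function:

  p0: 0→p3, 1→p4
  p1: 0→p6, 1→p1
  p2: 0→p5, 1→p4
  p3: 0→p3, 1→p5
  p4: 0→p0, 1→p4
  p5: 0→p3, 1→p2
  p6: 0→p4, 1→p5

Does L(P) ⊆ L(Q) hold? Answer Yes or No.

Exploring the product automaton P × Q from the start pair (A, p0), following both machines on each input symbol, reaches 7 state pairs: (A, p0), (C, p3), (B, p4), (B, p5), (B, p0), (B, p3), (B, p2).
P accepts in {C, D} and Q accepts in {p0, p1, p3, p4, p5, p6}. The reachable pairs whose P-component is accepting are (C, p3); in each of them the Q-component is accepting too, so the product for L(P) \ L(Q) (P-component accepting, Q-component rejecting) has no reachable accepting pair and the difference is empty.
Hence every string in L(P) is also in L(Q).

Yes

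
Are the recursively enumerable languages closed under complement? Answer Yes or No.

No

If both L and its complement were r.e., running the two recognisers in parallel would decide L, so L would be recursive; but there are r.e. languages that are not recursive (e.g. the halting problem), and their complements are therefore not r.e.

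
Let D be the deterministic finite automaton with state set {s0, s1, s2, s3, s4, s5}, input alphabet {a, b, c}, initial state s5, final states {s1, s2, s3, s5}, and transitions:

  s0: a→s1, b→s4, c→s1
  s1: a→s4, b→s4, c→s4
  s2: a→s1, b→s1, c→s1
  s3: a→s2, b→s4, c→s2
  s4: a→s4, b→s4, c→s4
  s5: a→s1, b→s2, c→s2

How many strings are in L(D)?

The useful subgraph on states {s1, s2, s5} is acyclic, so L(D) is finite; the longest accepting path visits 3 useful states, giving maximum string length 2.
Counting accepting paths from s5 by length: 1 of length 0, 3 of length 1, 6 of length 2. Total 10.

10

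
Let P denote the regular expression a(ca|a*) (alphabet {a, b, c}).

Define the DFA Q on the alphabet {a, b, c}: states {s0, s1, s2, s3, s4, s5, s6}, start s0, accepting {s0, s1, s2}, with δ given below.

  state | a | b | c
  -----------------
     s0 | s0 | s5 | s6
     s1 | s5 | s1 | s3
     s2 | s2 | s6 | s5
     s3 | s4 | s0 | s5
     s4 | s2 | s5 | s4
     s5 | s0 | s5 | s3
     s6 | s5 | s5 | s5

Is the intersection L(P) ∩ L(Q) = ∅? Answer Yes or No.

The string a is accepted by both P and Q.
Hence L(P) ∩ L(Q) ≠ ∅.

No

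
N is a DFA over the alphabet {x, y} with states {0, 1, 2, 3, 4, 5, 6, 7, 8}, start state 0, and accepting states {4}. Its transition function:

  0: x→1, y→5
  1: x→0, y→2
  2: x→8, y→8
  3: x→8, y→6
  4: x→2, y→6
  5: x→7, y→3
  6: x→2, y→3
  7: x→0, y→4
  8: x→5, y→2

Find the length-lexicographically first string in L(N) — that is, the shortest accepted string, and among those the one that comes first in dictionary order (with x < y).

yxy

A breadth-first search from 0 reaches an accepting state first via the path 0 → 5 → 7 → 4 on input yxy.
No string of length < 3 is accepted (BFS exhausts all shorter strings without reaching an accepting state), and yxy is the lexicographically least accepting string of length 3.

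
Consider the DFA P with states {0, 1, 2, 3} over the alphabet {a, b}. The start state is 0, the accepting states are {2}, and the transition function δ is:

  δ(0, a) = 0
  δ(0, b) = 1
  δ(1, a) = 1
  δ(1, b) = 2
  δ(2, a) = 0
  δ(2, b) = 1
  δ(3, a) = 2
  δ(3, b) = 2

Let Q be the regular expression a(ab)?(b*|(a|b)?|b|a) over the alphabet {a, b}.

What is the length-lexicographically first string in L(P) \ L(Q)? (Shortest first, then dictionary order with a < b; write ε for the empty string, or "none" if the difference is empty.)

bb

The string bb is accepted by P but not by Q.
No shorter string lies in the difference, and bb is the lexicographically first length-2 string in L(P) \ L(Q).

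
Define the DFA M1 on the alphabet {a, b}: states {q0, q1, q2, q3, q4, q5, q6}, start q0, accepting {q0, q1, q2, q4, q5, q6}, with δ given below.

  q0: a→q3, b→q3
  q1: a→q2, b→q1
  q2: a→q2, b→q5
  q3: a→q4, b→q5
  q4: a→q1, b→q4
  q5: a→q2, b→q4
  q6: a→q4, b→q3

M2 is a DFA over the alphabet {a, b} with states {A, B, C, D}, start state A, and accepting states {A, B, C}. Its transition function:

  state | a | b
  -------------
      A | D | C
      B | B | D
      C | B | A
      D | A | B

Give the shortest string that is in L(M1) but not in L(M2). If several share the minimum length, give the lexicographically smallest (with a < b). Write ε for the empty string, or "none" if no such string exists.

aaa

The string aaa is accepted by M1 but not by M2.
No shorter string lies in the difference, and aaa is the lexicographically first length-3 string in L(M1) \ L(M2).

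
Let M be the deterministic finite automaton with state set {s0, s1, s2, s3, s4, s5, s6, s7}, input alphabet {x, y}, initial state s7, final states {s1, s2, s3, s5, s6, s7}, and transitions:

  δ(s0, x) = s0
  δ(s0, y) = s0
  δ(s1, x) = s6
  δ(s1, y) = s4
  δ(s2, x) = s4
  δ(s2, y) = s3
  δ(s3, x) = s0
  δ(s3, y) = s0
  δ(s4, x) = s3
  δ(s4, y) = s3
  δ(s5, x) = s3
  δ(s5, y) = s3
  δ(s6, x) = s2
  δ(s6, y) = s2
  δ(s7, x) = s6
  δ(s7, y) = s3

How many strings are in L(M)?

11

The useful subgraph on states {s2, s3, s4, s6, s7} is acyclic, so L(M) is finite; the longest accepting path visits 5 useful states, giving maximum string length 4.
Counting accepting paths from s7 by length: 1 of length 0, 2 of length 1, 2 of length 2, 2 of length 3, 4 of length 4. Total 11.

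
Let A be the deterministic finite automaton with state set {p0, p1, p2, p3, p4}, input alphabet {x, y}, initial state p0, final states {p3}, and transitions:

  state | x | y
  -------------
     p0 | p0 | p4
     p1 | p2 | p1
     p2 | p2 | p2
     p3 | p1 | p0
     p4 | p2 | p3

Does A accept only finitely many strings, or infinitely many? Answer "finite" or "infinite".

State p0 is reachable from the start and can reach an accepting state, and it lies on the cycle p0 → p0.
Traversing that cycle any number of times yields accepted strings of unbounded length, so the language is infinite.

infinite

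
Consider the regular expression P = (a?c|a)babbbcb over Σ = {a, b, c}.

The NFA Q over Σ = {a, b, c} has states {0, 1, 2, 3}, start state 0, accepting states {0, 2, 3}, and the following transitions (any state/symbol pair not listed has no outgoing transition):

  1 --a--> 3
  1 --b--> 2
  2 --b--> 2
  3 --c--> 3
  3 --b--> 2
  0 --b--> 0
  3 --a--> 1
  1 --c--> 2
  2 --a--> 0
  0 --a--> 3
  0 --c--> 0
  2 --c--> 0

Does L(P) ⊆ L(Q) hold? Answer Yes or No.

Converting the expression P to a DFA (subset construction, then merging equivalent states) gives the minimal DFA with states {p0, p1, p2, p3, p4, p5, p6, p7, p8, p9, p10}, start state p0, accepting states {p10} and transitions p0: a→p1, b→p2, c→p3; p1: a→p2, b→p4, c→p3; p2: a→p2, b→p2, c→p2; p3: a→p2, b→p4, c→p2; p4: a→p5, b→p2, c→p2; p5: a→p2, b→p6, c→p2; p6: a→p2, b→p7, c→p2; p7: a→p2, b→p8, c→p2; p8: a→p2, b→p2, c→p9; p9: a→p2, b→p10, c→p2; p10: a→p2, b→p2, c→p2.
Exploring the product automaton P × Q from the start pair (p0, 0), following both machines on each input symbol, reaches 20 state pairs: (p0, 0), (p1, 3), (p2, 0), (p3, 0), (p2, 1), (p4, 2), (p3, 3), (p2, 3), (p4, 0), (p2, 2), (p5, 0), (p5, 3), (p6, 0), (p6, 2), (p7, 0), (p7, 2), (p8, 0), (p8, 2), (p9, 0), (p10, 0).
P accepts in {p10} and Q accepts in {0, 2, 3}. The reachable pairs whose P-component is accepting are (p10, 0); in each of them the Q-component is accepting too, so the product for L(P) \ L(Q) (P-component accepting, Q-component rejecting) has no reachable accepting pair and the difference is empty.
Hence every string in L(P) is also in L(Q).

Yes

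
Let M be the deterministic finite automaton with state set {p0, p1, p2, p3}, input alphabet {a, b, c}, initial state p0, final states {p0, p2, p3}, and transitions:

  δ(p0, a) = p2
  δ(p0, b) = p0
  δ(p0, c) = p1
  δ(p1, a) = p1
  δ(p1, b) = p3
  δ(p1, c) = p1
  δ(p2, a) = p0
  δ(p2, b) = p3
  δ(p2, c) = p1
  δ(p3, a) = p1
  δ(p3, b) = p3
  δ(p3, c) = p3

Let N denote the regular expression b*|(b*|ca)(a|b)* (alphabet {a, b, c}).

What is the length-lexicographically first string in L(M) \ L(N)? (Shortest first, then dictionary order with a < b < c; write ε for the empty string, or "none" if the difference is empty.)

The string cb is accepted by M but not by N.
No shorter string lies in the difference, and cb is the lexicographically first length-2 string in L(M) \ L(N).

cb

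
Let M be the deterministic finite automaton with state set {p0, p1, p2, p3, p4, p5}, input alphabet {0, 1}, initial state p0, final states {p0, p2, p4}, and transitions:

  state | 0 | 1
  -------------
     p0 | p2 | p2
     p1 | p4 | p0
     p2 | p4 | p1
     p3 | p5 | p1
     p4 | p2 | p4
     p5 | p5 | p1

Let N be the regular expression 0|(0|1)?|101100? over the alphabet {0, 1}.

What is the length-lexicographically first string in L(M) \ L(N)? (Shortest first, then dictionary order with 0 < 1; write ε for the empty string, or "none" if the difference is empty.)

00

The string 00 is accepted by M but not by N.
No shorter string lies in the difference, and 00 is the lexicographically first length-2 string in L(M) \ L(N).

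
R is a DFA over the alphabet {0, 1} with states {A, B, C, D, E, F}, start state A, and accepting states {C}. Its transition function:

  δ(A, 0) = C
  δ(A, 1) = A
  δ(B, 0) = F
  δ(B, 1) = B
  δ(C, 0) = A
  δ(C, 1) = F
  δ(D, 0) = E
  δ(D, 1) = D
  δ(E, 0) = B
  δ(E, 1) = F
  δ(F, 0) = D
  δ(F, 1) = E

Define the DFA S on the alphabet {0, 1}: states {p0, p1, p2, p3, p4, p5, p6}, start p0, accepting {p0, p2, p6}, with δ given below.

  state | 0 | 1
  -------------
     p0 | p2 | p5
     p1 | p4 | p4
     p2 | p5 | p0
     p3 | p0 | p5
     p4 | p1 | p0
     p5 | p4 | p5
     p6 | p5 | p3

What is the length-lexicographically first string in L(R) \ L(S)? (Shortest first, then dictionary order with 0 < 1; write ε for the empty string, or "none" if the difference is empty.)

10

The string 10 is accepted by R but not by S.
No shorter string lies in the difference, and 10 is the lexicographically first length-2 string in L(R) \ L(S).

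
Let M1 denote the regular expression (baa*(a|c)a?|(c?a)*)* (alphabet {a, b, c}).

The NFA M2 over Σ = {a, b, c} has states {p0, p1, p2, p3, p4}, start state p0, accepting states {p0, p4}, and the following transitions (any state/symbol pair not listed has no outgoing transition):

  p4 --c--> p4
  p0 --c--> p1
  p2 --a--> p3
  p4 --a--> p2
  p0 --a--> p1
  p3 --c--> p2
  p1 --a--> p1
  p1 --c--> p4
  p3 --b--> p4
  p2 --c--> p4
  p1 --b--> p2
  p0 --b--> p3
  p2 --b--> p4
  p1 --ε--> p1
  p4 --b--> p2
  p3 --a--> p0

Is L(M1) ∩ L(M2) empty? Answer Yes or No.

No

The empty string ε is accepted by both M1 and M2.
Hence L(M1) ∩ L(M2) ≠ ∅.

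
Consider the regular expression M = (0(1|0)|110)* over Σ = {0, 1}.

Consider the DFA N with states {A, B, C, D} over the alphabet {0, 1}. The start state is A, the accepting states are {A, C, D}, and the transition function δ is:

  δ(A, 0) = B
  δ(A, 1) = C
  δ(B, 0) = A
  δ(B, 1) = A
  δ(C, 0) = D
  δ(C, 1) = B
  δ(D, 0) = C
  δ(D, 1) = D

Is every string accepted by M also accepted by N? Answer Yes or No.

Converting the expression M to a DFA (subset construction, then merging equivalent states) gives the minimal DFA with states {m0, m1, m2, m3, m4}, start state m0, accepting states {m0} and transitions m0: 0→m1, 1→m2; m1: 0→m0, 1→m0; m2: 0→m3, 1→m4; m3: 0→m3, 1→m3; m4: 0→m0, 1→m3.
Exploring the product automaton M × N from the start pair (m0, A), following both machines on each input symbol, reaches 8 state pairs: (m0, A), (m1, B), (m2, C), (m3, D), (m4, B), (m3, C), (m3, A), (m3, B).
M accepts in {m0} and N accepts in {A, C, D}. The reachable pairs whose M-component is accepting are (m0, A); in each of them the N-component is accepting too, so the product for L(M) \ L(N) (M-component accepting, N-component rejecting) has no reachable accepting pair and the difference is empty.
Hence every string in L(M) is also in L(N).

Yes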